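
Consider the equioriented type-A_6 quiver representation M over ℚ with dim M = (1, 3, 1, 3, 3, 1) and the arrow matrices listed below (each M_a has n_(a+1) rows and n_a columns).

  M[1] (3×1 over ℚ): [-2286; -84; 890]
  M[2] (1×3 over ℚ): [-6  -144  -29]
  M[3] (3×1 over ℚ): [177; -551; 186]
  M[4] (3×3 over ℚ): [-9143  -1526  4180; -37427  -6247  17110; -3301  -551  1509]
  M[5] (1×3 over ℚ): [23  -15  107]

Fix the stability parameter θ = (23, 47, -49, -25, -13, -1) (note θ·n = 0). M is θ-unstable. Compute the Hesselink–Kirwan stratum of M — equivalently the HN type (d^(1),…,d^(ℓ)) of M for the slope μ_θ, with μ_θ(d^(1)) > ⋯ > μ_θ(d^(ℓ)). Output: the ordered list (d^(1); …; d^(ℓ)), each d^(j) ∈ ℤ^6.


Barcode: M ≅ I[1,6], I[2,2]^2, I[4,5]^2. HN layers by μ_θ (5 steps, strictly decreasing):
  μ^(1)=47; μ^(2)=-1; μ^(3)=-17/5; μ^(4)=-13; μ^(5)=-25

((0, 2, 0, 0, 0, 0); (0, 0, 0, 0, 0, 1); (1, 1, 1, 1, 1, 0); (0, 0, 0, 0, 2, 0); (0, 0, 0, 2, 0, 0))


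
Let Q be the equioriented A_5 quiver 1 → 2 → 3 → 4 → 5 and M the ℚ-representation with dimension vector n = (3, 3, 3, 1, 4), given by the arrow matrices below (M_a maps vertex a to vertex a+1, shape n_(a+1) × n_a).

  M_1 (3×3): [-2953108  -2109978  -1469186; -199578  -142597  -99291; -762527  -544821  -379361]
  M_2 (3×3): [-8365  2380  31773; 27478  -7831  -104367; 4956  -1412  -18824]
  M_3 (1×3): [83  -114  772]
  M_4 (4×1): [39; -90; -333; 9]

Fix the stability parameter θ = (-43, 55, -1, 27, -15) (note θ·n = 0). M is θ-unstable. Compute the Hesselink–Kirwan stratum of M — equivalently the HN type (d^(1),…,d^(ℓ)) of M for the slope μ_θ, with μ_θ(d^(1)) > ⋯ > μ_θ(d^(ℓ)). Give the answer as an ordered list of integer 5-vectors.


Via rank(M_{q-1}∘⋯∘M_p): M ≅ I[1,2], I[1,3], I[1,5], I[3,3], I[5,5]^3.
μ_θ-semistable layers: μ^(1)=55; μ^(2)=27; μ^(3)=33/2; μ^(4)=-1; μ^(5)=-15; μ^(6)=-43

((0, 1, 0, 0, 0); (0, 1, 1, 0, 0); (0, 1, 1, 1, 1); (0, 0, 1, 0, 0); (0, 0, 0, 0, 3); (3, 0, 0, 0, 0))


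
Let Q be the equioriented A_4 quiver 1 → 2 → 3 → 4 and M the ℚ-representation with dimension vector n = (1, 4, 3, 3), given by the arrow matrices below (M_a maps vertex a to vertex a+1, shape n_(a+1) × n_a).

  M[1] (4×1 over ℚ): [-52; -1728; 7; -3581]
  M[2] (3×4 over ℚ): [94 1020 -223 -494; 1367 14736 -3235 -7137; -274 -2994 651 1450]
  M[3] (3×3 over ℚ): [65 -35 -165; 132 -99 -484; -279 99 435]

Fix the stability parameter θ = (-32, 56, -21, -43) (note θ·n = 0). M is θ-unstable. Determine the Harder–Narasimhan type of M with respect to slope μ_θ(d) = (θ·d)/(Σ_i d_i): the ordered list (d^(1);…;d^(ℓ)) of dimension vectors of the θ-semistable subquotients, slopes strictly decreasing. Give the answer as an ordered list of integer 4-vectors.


Barcode: M ≅ I[1,4], I[2,2], I[2,3], I[2,4], I[4,4]. HN layers by μ_θ (5 steps, strictly decreasing):
  μ^(1)=56; μ^(2)=35/2; μ^(3)=-8/3; μ^(4)=-32; μ^(5)=-43

((0, 1, 0, 0); (0, 1, 1, 0); (0, 2, 2, 2); (1, 0, 0, 0); (0, 0, 0, 1))


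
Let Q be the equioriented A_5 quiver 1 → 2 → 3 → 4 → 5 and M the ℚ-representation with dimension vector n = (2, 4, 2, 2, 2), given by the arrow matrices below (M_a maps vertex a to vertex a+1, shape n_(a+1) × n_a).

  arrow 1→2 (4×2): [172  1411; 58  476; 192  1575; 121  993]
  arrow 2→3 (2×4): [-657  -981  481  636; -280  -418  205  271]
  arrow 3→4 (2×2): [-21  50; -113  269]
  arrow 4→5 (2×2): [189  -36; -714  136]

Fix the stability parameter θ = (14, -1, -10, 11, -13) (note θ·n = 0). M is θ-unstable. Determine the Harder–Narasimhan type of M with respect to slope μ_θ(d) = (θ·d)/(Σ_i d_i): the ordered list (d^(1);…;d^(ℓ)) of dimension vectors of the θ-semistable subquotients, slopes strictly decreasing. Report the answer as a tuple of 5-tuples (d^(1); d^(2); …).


Barcode: M ≅ I[1,2], I[1,5], I[2,2], I[2,4], I[5,5]. HN layers by μ_θ (6 steps, strictly decreasing):
  μ^(1)=11; μ^(2)=13/2; μ^(3)=1/5; μ^(4)=-1; μ^(5)=-11/2; μ^(6)=-13

((0, 0, 0, 1, 0); (1, 1, 0, 0, 0); (1, 1, 1, 1, 1); (0, 1, 0, 0, 0); (0, 1, 1, 0, 0); (0, 0, 0, 0, 1))


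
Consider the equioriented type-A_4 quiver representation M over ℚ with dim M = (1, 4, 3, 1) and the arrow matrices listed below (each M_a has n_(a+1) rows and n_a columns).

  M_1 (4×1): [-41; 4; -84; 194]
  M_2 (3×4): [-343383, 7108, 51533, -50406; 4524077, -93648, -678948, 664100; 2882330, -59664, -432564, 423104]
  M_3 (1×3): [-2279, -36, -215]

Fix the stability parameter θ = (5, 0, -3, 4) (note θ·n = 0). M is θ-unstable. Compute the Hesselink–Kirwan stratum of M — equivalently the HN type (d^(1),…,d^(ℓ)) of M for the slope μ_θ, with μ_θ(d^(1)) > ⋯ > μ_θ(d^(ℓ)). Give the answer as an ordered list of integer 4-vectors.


Interval decomposition of M: I[1,4], I[2,2]^2, I[2,3], I[3,3].
HN type (ℓ=5): μ^(1)=4; μ^(2)=2/3; μ^(3)=0; μ^(4)=-3/2; μ^(5)=-3

((0, 0, 0, 1); (1, 1, 1, 0); (0, 2, 0, 0); (0, 1, 1, 0); (0, 0, 1, 0))


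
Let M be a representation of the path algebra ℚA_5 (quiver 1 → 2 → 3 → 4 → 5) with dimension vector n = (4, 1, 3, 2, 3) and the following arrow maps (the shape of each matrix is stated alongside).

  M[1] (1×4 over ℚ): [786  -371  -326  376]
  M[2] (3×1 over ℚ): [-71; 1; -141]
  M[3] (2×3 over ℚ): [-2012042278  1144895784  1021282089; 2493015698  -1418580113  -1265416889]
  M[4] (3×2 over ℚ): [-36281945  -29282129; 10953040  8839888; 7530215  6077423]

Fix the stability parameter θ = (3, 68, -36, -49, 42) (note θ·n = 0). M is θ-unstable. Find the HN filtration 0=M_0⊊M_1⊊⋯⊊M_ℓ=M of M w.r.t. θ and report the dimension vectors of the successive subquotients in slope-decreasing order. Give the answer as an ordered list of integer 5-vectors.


Interval decomposition of M: I[1,1]^3, I[1,5], I[3,3], I[3,4], I[5,5]^2.
HN type (ℓ=5): μ^(1)=42; μ^(2)=3; μ^(3)=-7/2; μ^(4)=-36; μ^(5)=-85/2

((0, 0, 0, 0, 3); (3, 0, 0, 0, 0); (1, 1, 1, 1, 0); (0, 0, 1, 0, 0); (0, 0, 1, 1, 0))


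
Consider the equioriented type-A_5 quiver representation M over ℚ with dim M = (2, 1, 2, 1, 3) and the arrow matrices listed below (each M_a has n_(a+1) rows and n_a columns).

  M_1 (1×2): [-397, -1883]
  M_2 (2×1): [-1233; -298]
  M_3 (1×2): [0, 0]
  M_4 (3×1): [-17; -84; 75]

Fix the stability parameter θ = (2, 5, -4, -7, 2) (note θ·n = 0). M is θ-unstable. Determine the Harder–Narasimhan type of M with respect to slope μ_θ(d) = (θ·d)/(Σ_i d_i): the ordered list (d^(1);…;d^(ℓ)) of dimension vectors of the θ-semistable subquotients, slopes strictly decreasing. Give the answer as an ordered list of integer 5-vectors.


Via rank(M_{q-1}∘⋯∘M_p): M ≅ I[1,1], I[1,3], I[3,3], I[4,5], I[5,5]^2.
μ_θ-semistable layers: μ^(1)=2; μ^(2)=1; μ^(3)=-4; μ^(4)=-7

((1, 0, 0, 0, 3); (1, 1, 1, 0, 0); (0, 0, 1, 0, 0); (0, 0, 0, 1, 0))


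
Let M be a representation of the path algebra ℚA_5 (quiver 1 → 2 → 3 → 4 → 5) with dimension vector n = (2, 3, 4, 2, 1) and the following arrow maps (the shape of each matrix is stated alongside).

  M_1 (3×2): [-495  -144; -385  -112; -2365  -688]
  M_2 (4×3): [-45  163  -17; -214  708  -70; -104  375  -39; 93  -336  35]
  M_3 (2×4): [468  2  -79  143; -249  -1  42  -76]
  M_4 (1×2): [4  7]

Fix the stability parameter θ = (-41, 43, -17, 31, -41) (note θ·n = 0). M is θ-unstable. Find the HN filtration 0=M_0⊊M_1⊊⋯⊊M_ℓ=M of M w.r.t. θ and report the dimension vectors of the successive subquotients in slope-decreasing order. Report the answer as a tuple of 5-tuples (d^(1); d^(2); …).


Interval decomposition of M: I[1,1], I[1,5], I[2,3], I[2,4], I[3,3].
HN type (ℓ=5): μ^(1)=31; μ^(2)=13; μ^(3)=4; μ^(4)=-17; μ^(5)=-41

((0, 0, 0, 1, 0); (0, 2, 2, 0, 0); (0, 1, 1, 1, 1); (0, 0, 1, 0, 0); (2, 0, 0, 0, 0))


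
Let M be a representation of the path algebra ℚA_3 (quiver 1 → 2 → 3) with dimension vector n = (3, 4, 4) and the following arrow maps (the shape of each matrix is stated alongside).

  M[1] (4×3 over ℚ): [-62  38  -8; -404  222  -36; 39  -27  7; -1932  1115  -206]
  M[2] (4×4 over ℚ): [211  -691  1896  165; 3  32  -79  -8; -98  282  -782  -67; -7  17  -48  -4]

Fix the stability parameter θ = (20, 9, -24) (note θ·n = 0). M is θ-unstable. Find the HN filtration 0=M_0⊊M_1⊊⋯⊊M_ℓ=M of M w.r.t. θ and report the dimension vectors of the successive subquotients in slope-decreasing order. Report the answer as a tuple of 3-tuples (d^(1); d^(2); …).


Via rank(M_{q-1}∘⋯∘M_p): M ≅ I[1,3]^3, I[2,2], I[3,3].
μ_θ-semistable layers: μ^(1)=9; μ^(2)=5/3; μ^(3)=-24

((0, 1, 0); (3, 3, 3); (0, 0, 1))


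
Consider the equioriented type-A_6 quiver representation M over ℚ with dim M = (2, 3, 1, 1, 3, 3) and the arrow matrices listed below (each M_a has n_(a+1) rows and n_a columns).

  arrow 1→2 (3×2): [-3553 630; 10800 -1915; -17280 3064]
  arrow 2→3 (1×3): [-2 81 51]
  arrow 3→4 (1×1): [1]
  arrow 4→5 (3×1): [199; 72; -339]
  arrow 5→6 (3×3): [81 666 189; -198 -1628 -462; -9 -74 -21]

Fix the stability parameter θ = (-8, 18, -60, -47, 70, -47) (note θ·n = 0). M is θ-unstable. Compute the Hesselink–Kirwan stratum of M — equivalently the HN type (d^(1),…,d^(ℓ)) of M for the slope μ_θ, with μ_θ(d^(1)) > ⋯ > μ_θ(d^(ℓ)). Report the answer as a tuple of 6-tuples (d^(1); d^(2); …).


Via rank(M_{q-1}∘⋯∘M_p): M ≅ I[1,2], I[1,5], I[2,2], I[5,5], I[5,6], I[6,6]^2.
μ_θ-semistable layers: μ^(1)=70; μ^(2)=18; μ^(3)=23/2; μ^(4)=-8; μ^(5)=-97/4; μ^(6)=-47

((0, 0, 0, 0, 2, 0); (0, 2, 0, 0, 0, 0); (0, 0, 0, 0, 1, 1); (1, 0, 0, 0, 0, 0); (1, 1, 1, 1, 0, 0); (0, 0, 0, 0, 0, 2))


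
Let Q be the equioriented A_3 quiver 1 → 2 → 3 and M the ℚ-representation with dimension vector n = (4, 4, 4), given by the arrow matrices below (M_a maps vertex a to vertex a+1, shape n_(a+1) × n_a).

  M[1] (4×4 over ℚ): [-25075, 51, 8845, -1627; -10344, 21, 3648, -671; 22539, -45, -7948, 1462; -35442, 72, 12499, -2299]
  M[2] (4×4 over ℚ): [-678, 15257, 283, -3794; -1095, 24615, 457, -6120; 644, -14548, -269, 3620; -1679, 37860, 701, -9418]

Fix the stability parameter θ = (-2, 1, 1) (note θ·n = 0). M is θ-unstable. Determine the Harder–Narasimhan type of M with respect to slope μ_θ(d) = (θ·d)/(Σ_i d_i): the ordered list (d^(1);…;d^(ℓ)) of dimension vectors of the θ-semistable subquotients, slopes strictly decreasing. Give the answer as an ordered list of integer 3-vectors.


Barcode: M ≅ I[1,1], I[1,3]^3, I[2,2], I[3,3]. HN layers by μ_θ (2 steps, strictly decreasing):
  μ^(1)=1; μ^(2)=-2

((0, 4, 4); (4, 0, 0))


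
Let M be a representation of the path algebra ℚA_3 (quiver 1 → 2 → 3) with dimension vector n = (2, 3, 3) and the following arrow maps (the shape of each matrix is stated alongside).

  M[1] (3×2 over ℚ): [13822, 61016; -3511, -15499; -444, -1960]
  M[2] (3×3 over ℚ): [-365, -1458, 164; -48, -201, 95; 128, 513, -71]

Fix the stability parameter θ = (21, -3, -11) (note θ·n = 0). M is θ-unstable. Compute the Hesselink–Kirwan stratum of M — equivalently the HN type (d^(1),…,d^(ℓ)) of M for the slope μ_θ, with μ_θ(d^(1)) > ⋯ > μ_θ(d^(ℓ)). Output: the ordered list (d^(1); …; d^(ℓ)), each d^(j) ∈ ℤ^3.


Via rank(M_{q-1}∘⋯∘M_p): M ≅ I[1,3]^2, I[2,2], I[3,3].
μ_θ-semistable layers: μ^(1)=7/3; μ^(2)=-3; μ^(3)=-11

((2, 2, 2); (0, 1, 0); (0, 0, 1))


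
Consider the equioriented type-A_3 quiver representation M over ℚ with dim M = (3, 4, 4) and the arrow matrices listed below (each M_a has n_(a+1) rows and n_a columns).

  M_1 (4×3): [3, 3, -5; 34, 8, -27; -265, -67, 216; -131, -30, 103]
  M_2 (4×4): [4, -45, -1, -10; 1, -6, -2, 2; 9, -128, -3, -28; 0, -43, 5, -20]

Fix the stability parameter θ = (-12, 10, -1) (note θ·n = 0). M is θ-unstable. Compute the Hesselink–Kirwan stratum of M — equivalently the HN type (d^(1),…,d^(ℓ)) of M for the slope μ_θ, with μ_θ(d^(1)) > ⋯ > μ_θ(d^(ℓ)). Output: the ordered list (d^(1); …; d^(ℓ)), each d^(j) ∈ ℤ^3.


Via rank(M_{q-1}∘⋯∘M_p): M ≅ I[1,3]^3, I[2,3].
μ_θ-semistable layers: μ^(1)=9/2; μ^(2)=-12

((0, 4, 4); (3, 0, 0))


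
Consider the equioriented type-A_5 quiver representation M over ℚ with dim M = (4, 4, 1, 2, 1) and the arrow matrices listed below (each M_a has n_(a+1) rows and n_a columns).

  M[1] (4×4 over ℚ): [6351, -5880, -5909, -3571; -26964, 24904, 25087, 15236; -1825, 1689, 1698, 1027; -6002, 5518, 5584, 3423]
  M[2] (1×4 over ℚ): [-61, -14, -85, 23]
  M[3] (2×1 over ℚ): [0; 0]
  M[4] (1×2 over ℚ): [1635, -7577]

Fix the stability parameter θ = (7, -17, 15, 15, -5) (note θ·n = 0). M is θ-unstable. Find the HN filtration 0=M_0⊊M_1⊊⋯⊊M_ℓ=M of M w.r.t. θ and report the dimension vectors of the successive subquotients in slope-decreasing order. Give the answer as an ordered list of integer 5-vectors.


Barcode: M ≅ I[1,2]^3, I[1,3], I[4,4], I[4,5]. HN layers by μ_θ (3 steps, strictly decreasing):
  μ^(1)=15; μ^(2)=5; μ^(3)=-5

((0, 0, 1, 1, 0); (0, 0, 0, 1, 1); (4, 4, 0, 0, 0))


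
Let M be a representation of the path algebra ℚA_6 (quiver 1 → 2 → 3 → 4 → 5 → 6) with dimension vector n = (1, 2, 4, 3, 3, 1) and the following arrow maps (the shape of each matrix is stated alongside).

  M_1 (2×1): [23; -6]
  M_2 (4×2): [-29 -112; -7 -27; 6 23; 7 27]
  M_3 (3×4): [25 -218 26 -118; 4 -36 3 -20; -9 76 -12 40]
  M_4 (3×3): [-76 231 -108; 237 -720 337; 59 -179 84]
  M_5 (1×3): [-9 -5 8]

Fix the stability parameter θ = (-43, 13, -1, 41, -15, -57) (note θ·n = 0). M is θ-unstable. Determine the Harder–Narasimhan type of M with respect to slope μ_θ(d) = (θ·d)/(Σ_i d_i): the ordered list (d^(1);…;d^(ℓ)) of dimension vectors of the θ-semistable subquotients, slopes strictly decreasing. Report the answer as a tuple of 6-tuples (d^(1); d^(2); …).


Barcode: M ≅ I[1,5], I[2,6], I[3,3], I[3,5]. HN layers by μ_θ (5 steps, strictly decreasing):
  μ^(1)=13; μ^(2)=6; μ^(3)=-1; μ^(4)=-19/5; μ^(5)=-43

((0, 0, 0, 2, 2, 0); (0, 1, 1, 0, 0, 0); (0, 0, 2, 0, 0, 0); (0, 1, 1, 1, 1, 1); (1, 0, 0, 0, 0, 0))


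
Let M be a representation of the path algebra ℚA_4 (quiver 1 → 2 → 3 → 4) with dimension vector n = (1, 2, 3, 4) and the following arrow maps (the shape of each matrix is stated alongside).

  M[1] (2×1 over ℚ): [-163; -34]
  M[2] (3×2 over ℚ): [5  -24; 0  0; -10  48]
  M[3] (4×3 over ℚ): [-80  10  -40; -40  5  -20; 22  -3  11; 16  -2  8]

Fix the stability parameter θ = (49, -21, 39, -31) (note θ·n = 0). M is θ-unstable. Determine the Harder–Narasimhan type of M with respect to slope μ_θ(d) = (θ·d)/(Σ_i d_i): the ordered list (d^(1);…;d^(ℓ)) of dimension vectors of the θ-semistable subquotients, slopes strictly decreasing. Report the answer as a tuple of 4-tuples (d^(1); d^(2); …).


Interval decomposition of M: I[1,3], I[2,2], I[3,4]^2, I[4,4]^2.
HN type (ℓ=5): μ^(1)=39; μ^(2)=14; μ^(3)=4; μ^(4)=-21; μ^(5)=-31

((0, 0, 1, 0); (1, 1, 0, 0); (0, 0, 2, 2); (0, 1, 0, 0); (0, 0, 0, 2))


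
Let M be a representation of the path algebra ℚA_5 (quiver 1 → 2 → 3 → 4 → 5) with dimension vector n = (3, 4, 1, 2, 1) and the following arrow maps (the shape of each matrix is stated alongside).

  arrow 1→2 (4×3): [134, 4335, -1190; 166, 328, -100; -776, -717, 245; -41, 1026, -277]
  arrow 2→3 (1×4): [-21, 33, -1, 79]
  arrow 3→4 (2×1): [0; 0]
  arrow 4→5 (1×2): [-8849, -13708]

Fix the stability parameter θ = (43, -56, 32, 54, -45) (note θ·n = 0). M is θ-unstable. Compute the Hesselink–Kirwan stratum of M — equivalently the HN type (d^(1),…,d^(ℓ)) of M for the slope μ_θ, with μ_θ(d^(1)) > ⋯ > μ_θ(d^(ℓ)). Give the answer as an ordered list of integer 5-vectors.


Interval decomposition of M: I[1,2]^2, I[1,3], I[2,2], I[4,4], I[4,5].
HN type (ℓ=5): μ^(1)=54; μ^(2)=32; μ^(3)=9/2; μ^(4)=-13/2; μ^(5)=-56

((0, 0, 0, 1, 0); (0, 0, 1, 0, 0); (0, 0, 0, 1, 1); (3, 3, 0, 0, 0); (0, 1, 0, 0, 0))


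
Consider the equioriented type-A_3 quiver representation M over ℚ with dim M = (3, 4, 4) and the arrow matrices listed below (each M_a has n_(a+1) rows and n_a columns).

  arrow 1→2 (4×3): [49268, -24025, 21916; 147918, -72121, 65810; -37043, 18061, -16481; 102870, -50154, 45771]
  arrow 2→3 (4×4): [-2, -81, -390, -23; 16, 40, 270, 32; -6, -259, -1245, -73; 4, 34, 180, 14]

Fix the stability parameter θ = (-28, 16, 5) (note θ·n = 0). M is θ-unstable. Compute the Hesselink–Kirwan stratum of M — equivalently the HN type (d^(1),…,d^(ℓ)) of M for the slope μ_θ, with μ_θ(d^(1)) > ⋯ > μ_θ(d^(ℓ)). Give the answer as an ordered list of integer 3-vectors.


Interval decomposition of M: I[1,2], I[1,3]^2, I[2,2], I[3,3]^2.
HN type (ℓ=4): μ^(1)=16; μ^(2)=21/2; μ^(3)=5; μ^(4)=-28

((0, 2, 0); (0, 2, 2); (0, 0, 2); (3, 0, 0))


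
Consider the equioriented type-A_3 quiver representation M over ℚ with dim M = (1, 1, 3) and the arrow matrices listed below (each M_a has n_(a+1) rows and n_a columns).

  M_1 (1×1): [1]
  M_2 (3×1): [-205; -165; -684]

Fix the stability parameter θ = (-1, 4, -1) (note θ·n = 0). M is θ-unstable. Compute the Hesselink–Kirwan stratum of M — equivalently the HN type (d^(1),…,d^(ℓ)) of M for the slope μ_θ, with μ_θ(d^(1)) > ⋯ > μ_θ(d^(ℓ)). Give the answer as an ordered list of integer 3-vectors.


Via rank(M_{q-1}∘⋯∘M_p): M ≅ I[1,3], I[3,3]^2.
μ_θ-semistable layers: μ^(1)=3/2; μ^(2)=-1

((0, 1, 1); (1, 0, 2))


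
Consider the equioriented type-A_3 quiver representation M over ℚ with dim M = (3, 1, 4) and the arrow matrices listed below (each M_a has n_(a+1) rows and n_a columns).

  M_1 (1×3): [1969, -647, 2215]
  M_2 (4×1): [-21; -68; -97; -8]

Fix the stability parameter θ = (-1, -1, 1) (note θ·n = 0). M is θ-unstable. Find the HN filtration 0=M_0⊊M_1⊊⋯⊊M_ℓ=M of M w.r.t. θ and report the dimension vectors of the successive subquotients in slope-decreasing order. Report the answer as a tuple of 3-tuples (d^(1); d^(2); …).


Interval decomposition of M: I[1,1]^2, I[1,3], I[3,3]^3.
HN type (ℓ=2): μ^(1)=1; μ^(2)=-1

((0, 0, 4); (3, 1, 0))


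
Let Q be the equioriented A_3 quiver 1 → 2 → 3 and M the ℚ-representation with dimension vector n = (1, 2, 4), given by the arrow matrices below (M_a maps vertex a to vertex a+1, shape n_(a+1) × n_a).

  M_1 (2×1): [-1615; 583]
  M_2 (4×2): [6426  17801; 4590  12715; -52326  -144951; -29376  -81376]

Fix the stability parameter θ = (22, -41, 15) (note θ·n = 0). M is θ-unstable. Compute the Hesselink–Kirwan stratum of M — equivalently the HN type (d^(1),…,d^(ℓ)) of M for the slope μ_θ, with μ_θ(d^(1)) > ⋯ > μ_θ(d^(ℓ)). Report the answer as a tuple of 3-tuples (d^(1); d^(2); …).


Interval decomposition of M: I[1,3], I[2,2], I[3,3]^3.
HN type (ℓ=3): μ^(1)=15; μ^(2)=-19/2; μ^(3)=-41

((0, 0, 4); (1, 1, 0); (0, 1, 0))


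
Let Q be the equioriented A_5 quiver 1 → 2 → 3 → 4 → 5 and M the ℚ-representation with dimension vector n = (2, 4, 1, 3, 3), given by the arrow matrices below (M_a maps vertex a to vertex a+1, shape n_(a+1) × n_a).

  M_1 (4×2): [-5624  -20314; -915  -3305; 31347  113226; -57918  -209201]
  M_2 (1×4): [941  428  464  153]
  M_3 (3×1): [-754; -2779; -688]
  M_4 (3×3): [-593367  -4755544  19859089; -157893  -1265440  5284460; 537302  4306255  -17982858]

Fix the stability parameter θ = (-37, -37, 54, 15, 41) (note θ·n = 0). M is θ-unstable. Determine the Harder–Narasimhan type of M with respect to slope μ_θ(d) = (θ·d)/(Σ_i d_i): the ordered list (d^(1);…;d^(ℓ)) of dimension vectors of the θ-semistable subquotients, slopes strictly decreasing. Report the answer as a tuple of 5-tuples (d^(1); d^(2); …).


Via rank(M_{q-1}∘⋯∘M_p): M ≅ I[1,2], I[1,5], I[2,2]^2, I[4,5]^2.
μ_θ-semistable layers: μ^(1)=41; μ^(2)=69/2; μ^(3)=15; μ^(4)=-37

((0, 0, 0, 0, 3); (0, 0, 1, 1, 0); (0, 0, 0, 2, 0); (2, 4, 0, 0, 0))


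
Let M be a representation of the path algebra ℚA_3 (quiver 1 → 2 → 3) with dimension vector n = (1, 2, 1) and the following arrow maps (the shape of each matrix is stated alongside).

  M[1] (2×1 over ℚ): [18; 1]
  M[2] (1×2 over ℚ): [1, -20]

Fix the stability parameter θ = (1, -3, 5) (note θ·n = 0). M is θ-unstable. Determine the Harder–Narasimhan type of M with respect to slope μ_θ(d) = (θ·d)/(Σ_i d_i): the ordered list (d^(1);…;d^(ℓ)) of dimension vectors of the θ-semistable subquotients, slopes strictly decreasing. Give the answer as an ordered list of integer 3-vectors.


Interval decomposition of M: I[1,3], I[2,2].
HN type (ℓ=3): μ^(1)=5; μ^(2)=-1; μ^(3)=-3

((0, 0, 1); (1, 1, 0); (0, 1, 0))


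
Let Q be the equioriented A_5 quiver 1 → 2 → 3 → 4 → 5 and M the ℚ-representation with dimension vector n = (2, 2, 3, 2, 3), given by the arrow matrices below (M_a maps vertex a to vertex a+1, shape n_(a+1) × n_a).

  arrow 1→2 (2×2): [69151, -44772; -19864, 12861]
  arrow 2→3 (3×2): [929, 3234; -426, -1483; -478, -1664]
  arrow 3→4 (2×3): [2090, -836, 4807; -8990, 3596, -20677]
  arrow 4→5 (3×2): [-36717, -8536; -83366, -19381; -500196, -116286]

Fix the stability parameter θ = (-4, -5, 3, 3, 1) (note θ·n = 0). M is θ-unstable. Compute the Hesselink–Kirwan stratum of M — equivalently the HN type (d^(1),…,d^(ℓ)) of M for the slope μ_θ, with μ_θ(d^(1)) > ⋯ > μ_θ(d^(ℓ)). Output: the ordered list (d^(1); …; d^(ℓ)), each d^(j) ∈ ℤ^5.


Barcode: M ≅ I[1,3]^2, I[3,5], I[4,5], I[5,5]. HN layers by μ_θ (5 steps, strictly decreasing):
  μ^(1)=3; μ^(2)=7/3; μ^(3)=2; μ^(4)=1; μ^(5)=-9/2

((0, 0, 2, 0, 0); (0, 0, 1, 1, 1); (0, 0, 0, 1, 1); (0, 0, 0, 0, 1); (2, 2, 0, 0, 0))


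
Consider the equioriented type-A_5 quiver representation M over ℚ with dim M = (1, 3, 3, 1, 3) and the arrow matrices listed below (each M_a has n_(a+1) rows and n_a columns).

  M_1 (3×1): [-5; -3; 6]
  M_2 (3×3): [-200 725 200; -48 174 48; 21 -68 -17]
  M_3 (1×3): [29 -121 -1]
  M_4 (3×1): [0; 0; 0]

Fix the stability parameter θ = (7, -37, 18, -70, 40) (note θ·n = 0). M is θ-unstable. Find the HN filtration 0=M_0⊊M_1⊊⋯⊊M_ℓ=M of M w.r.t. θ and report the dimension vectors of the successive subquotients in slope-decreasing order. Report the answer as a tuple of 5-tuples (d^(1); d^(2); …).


Via rank(M_{q-1}∘⋯∘M_p): M ≅ I[1,4], I[2,2], I[2,3], I[3,3], I[5,5]^3.
μ_θ-semistable layers: μ^(1)=40; μ^(2)=18; μ^(3)=-41/2; μ^(4)=-37

((0, 0, 0, 0, 3); (0, 0, 2, 0, 0); (1, 1, 1, 1, 0); (0, 2, 0, 0, 0))


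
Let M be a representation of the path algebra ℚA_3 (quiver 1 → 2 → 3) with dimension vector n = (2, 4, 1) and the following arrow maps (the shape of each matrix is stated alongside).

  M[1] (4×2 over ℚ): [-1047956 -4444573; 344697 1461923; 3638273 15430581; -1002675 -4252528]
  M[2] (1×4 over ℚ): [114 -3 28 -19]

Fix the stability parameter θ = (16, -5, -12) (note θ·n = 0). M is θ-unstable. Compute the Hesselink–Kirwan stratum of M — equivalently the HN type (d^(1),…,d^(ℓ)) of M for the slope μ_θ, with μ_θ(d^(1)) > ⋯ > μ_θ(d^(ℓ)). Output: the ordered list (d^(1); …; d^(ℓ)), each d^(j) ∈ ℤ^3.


Interval decomposition of M: I[1,2], I[1,3], I[2,2]^2.
HN type (ℓ=3): μ^(1)=11/2; μ^(2)=-1/3; μ^(3)=-5

((1, 1, 0); (1, 1, 1); (0, 2, 0))


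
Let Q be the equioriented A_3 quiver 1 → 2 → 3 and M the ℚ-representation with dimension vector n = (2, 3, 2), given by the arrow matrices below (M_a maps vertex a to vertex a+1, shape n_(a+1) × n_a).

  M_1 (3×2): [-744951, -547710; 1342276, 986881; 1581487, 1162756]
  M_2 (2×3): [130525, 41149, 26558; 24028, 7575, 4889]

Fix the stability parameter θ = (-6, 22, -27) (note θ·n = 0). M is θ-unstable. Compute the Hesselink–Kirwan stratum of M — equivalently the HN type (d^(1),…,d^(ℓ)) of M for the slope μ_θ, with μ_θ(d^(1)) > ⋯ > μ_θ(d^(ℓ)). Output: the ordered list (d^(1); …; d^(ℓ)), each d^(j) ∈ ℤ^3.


Barcode: M ≅ I[1,2], I[1,3], I[2,3]. HN layers by μ_θ (3 steps, strictly decreasing):
  μ^(1)=22; μ^(2)=-5/2; μ^(3)=-6

((0, 1, 0); (0, 2, 2); (2, 0, 0))


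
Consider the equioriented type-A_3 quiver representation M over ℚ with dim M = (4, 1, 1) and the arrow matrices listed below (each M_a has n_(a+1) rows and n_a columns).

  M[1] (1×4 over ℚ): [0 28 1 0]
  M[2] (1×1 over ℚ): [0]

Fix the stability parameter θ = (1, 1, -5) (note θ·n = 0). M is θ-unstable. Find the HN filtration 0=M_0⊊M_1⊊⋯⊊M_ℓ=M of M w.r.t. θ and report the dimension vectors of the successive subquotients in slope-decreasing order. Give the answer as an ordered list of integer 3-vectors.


Barcode: M ≅ I[1,1]^3, I[1,2], I[3,3]. HN layers by μ_θ (2 steps, strictly decreasing):
  μ^(1)=1; μ^(2)=-5

((4, 1, 0); (0, 0, 1))


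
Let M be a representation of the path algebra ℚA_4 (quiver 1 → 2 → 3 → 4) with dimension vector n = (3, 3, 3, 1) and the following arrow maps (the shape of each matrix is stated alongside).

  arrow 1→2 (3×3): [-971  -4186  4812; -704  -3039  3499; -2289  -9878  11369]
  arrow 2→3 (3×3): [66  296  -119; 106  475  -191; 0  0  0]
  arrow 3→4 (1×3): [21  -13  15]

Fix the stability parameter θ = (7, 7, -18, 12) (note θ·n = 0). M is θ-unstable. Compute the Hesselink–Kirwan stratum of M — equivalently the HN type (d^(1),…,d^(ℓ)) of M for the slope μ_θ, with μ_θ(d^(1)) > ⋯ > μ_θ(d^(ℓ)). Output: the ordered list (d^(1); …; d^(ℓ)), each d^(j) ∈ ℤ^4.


Interval decomposition of M: I[1,2], I[1,3], I[1,4], I[3,3].
HN type (ℓ=4): μ^(1)=12; μ^(2)=7; μ^(3)=-4/3; μ^(4)=-18

((0, 0, 0, 1); (1, 1, 0, 0); (2, 2, 2, 0); (0, 0, 1, 0))


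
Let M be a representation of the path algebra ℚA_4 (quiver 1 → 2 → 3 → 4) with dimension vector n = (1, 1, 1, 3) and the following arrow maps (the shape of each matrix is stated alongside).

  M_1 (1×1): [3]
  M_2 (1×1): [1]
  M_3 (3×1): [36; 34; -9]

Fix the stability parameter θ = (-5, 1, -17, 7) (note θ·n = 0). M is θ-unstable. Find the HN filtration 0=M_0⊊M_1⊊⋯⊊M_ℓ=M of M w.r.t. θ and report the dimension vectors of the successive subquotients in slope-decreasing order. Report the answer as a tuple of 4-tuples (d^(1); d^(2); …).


Via rank(M_{q-1}∘⋯∘M_p): M ≅ I[1,4], I[4,4]^2.
μ_θ-semistable layers: μ^(1)=7; μ^(2)=-7

((0, 0, 0, 3); (1, 1, 1, 0))


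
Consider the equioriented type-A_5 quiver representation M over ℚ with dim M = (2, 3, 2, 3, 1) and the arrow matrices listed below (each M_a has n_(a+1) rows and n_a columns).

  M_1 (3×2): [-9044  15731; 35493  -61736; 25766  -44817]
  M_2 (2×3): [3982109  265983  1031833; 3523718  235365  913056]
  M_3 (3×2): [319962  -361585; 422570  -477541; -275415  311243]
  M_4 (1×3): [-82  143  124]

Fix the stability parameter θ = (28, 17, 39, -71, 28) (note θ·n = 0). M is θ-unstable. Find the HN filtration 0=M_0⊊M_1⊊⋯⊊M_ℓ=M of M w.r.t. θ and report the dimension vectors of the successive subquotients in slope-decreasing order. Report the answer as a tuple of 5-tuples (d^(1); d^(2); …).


Barcode: M ≅ I[1,4], I[1,5], I[2,2], I[4,4]. HN layers by μ_θ (4 steps, strictly decreasing):
  μ^(1)=28; μ^(2)=17; μ^(3)=13/4; μ^(4)=-71

((0, 0, 0, 0, 1); (0, 1, 0, 0, 0); (2, 2, 2, 2, 0); (0, 0, 0, 1, 0))


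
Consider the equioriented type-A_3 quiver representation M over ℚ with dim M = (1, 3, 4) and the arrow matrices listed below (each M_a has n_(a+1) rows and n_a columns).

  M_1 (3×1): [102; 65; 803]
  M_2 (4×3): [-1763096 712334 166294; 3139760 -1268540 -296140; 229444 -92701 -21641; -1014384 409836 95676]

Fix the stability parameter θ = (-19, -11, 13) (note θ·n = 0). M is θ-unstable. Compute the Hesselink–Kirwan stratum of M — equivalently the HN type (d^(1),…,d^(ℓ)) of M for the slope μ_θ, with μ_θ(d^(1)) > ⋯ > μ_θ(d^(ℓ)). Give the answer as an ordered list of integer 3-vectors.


Via rank(M_{q-1}∘⋯∘M_p): M ≅ I[1,2], I[2,2], I[2,3], I[3,3]^3.
μ_θ-semistable layers: μ^(1)=13; μ^(2)=-11; μ^(3)=-19

((0, 0, 4); (0, 3, 0); (1, 0, 0))


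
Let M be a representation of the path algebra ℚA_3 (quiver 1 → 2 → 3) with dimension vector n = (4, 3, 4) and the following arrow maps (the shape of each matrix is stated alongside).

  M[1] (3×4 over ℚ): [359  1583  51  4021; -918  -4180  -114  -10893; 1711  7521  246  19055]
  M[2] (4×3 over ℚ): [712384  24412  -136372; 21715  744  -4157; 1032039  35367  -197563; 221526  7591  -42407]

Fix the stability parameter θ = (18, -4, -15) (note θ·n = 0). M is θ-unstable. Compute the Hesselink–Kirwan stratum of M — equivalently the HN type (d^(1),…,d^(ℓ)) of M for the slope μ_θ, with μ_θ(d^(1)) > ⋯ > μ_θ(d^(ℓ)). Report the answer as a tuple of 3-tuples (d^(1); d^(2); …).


Barcode: M ≅ I[1,1], I[1,3]^3, I[3,3]. HN layers by μ_θ (3 steps, strictly decreasing):
  μ^(1)=18; μ^(2)=-1/3; μ^(3)=-15

((1, 0, 0); (3, 3, 3); (0, 0, 1))


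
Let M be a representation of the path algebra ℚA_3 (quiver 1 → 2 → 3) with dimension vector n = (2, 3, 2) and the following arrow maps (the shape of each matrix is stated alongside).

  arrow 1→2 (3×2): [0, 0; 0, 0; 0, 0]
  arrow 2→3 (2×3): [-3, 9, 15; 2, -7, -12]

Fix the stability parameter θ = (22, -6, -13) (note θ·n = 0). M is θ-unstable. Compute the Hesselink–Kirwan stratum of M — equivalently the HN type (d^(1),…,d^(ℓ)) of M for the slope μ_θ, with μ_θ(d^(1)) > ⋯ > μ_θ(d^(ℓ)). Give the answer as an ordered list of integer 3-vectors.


Via rank(M_{q-1}∘⋯∘M_p): M ≅ I[1,1]^2, I[2,2], I[2,3]^2.
μ_θ-semistable layers: μ^(1)=22; μ^(2)=-6; μ^(3)=-19/2

((2, 0, 0); (0, 1, 0); (0, 2, 2))


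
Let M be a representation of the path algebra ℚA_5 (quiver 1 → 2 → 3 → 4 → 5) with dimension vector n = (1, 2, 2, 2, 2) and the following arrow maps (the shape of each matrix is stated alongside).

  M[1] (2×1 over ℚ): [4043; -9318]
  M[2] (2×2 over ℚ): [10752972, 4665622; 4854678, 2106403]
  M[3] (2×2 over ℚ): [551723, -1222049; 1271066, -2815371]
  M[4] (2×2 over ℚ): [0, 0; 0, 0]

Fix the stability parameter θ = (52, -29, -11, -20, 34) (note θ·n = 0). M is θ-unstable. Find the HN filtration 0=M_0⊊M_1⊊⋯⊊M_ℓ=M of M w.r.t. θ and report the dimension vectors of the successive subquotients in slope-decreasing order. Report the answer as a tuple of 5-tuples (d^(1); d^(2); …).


Via rank(M_{q-1}∘⋯∘M_p): M ≅ I[1,2], I[2,4], I[3,4], I[5,5]^2.
μ_θ-semistable layers: μ^(1)=34; μ^(2)=23/2; μ^(3)=-31/2; μ^(4)=-29

((0, 0, 0, 0, 2); (1, 1, 0, 0, 0); (0, 0, 2, 2, 0); (0, 1, 0, 0, 0))


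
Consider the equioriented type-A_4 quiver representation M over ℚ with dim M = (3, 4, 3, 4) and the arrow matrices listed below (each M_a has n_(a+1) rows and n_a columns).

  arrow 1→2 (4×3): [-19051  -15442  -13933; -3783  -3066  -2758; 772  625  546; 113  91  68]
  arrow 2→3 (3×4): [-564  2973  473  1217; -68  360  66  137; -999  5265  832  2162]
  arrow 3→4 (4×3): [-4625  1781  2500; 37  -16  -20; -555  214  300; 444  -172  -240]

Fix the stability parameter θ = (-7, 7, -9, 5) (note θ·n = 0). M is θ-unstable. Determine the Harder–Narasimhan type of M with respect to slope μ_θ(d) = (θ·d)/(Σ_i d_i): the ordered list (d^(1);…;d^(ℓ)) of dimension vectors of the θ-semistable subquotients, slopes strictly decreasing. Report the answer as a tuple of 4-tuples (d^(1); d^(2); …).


Via rank(M_{q-1}∘⋯∘M_p): M ≅ I[1,3], I[1,4]^2, I[2,2], I[4,4]^2.
μ_θ-semistable layers: μ^(1)=7; μ^(2)=5; μ^(3)=-1; μ^(4)=-7

((0, 1, 0, 0); (0, 0, 0, 4); (0, 3, 3, 0); (3, 0, 0, 0))


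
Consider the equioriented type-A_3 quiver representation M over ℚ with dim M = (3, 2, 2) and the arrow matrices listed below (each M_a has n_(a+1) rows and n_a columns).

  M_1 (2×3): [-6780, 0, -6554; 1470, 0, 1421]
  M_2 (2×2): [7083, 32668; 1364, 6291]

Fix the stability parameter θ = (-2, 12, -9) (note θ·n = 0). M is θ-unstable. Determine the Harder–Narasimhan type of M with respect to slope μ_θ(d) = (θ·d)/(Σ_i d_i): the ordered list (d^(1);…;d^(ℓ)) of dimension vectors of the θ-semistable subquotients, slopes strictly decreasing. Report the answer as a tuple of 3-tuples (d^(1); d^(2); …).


Via rank(M_{q-1}∘⋯∘M_p): M ≅ I[1,1]^2, I[1,3], I[2,3].
μ_θ-semistable layers: μ^(1)=3/2; μ^(2)=-2

((0, 2, 2); (3, 0, 0))


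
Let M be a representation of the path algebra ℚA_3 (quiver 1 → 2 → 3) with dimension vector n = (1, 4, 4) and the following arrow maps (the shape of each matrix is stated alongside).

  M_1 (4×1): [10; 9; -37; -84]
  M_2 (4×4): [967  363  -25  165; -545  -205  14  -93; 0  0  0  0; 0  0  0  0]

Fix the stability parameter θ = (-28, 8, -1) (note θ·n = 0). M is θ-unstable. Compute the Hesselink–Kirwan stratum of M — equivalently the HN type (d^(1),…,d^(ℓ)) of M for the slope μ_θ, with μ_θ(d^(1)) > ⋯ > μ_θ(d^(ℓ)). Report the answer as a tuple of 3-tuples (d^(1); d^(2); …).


Via rank(M_{q-1}∘⋯∘M_p): M ≅ I[1,3], I[2,2]^2, I[2,3], I[3,3]^2.
μ_θ-semistable layers: μ^(1)=8; μ^(2)=7/2; μ^(3)=-1; μ^(4)=-28

((0, 2, 0); (0, 2, 2); (0, 0, 2); (1, 0, 0))


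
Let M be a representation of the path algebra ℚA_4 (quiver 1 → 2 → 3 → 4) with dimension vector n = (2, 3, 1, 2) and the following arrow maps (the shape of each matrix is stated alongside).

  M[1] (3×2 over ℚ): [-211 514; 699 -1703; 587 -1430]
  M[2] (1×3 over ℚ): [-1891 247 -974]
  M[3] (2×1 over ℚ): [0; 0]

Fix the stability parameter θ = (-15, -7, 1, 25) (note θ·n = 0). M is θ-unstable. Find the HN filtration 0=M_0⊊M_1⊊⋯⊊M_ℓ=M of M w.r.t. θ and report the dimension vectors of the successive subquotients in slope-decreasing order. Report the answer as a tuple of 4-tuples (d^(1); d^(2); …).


Via rank(M_{q-1}∘⋯∘M_p): M ≅ I[1,2], I[1,3], I[2,2], I[4,4]^2.
μ_θ-semistable layers: μ^(1)=25; μ^(2)=1; μ^(3)=-7; μ^(4)=-15

((0, 0, 0, 2); (0, 0, 1, 0); (0, 3, 0, 0); (2, 0, 0, 0))


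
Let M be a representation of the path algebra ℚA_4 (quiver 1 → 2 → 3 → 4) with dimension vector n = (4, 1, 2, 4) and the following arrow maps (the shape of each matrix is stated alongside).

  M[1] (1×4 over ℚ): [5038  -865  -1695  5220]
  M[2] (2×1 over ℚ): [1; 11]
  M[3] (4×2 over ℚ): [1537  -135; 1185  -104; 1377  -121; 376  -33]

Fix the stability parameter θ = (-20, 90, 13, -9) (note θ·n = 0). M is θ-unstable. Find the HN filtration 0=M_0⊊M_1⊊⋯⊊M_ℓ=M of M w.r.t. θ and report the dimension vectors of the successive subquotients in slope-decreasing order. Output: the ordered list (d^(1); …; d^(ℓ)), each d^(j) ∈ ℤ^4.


Interval decomposition of M: I[1,1]^3, I[1,4], I[3,4], I[4,4]^2.
HN type (ℓ=4): μ^(1)=94/3; μ^(2)=2; μ^(3)=-9; μ^(4)=-20

((0, 1, 1, 1); (0, 0, 1, 1); (0, 0, 0, 2); (4, 0, 0, 0))


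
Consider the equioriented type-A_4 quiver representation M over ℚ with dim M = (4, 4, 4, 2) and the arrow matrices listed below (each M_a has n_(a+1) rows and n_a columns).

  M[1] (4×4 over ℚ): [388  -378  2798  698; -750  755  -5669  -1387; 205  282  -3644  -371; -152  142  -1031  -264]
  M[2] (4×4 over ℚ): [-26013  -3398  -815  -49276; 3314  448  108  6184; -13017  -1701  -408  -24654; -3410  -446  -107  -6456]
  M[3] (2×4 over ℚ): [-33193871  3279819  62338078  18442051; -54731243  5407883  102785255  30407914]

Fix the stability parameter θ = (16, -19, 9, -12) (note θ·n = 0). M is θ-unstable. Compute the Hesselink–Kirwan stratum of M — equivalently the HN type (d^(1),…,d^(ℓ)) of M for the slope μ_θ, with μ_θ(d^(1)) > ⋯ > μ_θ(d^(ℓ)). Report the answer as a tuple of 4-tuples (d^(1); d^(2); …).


Via rank(M_{q-1}∘⋯∘M_p): M ≅ I[1,1], I[1,2], I[1,3], I[1,4], I[2,4], I[3,3].
μ_θ-semistable layers: μ^(1)=16; μ^(2)=9; μ^(3)=-3/2; μ^(4)=-19

((1, 0, 0, 0); (0, 0, 2, 0); (3, 3, 2, 2); (0, 1, 0, 0))


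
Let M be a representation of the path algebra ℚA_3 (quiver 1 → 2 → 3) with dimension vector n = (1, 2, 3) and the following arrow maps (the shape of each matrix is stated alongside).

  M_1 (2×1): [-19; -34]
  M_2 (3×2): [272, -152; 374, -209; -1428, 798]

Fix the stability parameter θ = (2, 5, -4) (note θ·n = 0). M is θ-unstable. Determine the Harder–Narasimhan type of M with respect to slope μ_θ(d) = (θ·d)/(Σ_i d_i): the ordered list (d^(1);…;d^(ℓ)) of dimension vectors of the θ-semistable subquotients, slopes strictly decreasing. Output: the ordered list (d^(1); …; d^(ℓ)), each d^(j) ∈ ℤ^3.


Via rank(M_{q-1}∘⋯∘M_p): M ≅ I[1,2], I[2,3], I[3,3]^2.
μ_θ-semistable layers: μ^(1)=5; μ^(2)=2; μ^(3)=1/2; μ^(4)=-4

((0, 1, 0); (1, 0, 0); (0, 1, 1); (0, 0, 2))


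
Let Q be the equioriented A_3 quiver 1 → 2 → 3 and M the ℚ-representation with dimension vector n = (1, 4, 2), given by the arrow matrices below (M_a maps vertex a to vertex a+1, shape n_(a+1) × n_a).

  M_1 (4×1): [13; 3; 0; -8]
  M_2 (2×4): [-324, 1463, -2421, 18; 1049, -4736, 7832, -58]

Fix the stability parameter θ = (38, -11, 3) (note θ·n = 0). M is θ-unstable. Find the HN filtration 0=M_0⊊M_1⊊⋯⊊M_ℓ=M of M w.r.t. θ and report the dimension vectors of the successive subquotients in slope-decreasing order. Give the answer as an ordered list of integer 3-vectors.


Interval decomposition of M: I[1,3], I[2,2]^2, I[2,3].
HN type (ℓ=3): μ^(1)=10; μ^(2)=3; μ^(3)=-11

((1, 1, 1); (0, 0, 1); (0, 3, 0))


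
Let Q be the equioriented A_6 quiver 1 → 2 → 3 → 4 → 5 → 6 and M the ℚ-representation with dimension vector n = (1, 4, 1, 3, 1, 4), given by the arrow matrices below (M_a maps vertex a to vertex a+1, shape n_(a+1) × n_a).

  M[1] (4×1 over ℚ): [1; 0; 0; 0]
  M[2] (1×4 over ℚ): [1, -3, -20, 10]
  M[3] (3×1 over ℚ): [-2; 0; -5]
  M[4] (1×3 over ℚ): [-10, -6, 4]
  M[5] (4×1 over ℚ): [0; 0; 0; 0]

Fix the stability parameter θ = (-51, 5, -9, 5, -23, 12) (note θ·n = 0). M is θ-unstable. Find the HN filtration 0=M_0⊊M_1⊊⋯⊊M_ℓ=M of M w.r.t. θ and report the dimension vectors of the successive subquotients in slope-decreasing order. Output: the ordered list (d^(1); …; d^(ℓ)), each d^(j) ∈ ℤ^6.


Via rank(M_{q-1}∘⋯∘M_p): M ≅ I[1,4], I[2,2]^3, I[4,4], I[4,5], I[6,6]^4.
μ_θ-semistable layers: μ^(1)=12; μ^(2)=5; μ^(3)=-2; μ^(4)=-9; μ^(5)=-51

((0, 0, 0, 0, 0, 4); (0, 3, 0, 2, 0, 0); (0, 1, 1, 0, 0, 0); (0, 0, 0, 1, 1, 0); (1, 0, 0, 0, 0, 0))


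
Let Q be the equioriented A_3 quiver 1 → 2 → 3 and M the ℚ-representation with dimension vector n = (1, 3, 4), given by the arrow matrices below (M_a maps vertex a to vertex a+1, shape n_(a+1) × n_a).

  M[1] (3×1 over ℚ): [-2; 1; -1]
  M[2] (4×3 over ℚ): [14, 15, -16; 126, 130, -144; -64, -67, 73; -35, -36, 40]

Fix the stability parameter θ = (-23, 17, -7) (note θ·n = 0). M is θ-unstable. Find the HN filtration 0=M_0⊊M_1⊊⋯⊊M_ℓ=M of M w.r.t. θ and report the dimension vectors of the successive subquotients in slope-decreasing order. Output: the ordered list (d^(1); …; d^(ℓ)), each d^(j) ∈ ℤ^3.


Via rank(M_{q-1}∘⋯∘M_p): M ≅ I[1,3], I[2,3]^2, I[3,3].
μ_θ-semistable layers: μ^(1)=5; μ^(2)=-7; μ^(3)=-23

((0, 3, 3); (0, 0, 1); (1, 0, 0))


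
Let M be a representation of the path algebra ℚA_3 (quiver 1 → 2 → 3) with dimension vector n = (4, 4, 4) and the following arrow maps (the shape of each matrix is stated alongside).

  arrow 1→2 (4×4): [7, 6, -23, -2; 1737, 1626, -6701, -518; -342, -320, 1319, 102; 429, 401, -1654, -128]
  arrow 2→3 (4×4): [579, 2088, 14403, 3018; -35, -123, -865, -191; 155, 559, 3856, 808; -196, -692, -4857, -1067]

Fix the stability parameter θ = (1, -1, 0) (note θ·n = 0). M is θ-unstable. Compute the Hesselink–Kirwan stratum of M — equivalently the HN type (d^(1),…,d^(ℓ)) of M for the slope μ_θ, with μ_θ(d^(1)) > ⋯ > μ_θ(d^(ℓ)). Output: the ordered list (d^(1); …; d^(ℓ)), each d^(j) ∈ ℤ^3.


Barcode: M ≅ I[1,1], I[1,2], I[1,3]^2, I[2,3], I[3,3]. HN layers by μ_θ (3 steps, strictly decreasing):
  μ^(1)=1; μ^(2)=0; μ^(3)=-1

((1, 0, 0); (3, 3, 4); (0, 1, 0))
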